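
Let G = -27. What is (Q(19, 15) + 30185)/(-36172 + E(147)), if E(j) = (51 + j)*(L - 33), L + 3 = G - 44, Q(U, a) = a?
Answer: -15100/28679 ≈ -0.52652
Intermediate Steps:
L = -74 (L = -3 + (-27 - 44) = -3 - 71 = -74)
E(j) = -5457 - 107*j (E(j) = (51 + j)*(-74 - 33) = (51 + j)*(-107) = -5457 - 107*j)
(Q(19, 15) + 30185)/(-36172 + E(147)) = (15 + 30185)/(-36172 + (-5457 - 107*147)) = 30200/(-36172 + (-5457 - 15729)) = 30200/(-36172 - 21186) = 30200/(-57358) = 30200*(-1/57358) = -15100/28679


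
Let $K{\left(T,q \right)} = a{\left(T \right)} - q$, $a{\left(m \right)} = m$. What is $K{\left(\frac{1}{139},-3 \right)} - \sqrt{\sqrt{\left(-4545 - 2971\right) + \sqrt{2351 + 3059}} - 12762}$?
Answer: $\frac{418}{139} - \sqrt{-12762 + \sqrt{-7516 + \sqrt{5410}}} \approx 2.6254 - 112.97 i$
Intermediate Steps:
$K{\left(T,q \right)} = T - q$
$K{\left(\frac{1}{139},-3 \right)} - \sqrt{\sqrt{\left(-4545 - 2971\right) + \sqrt{2351 + 3059}} - 12762} = \left(\frac{1}{139} - -3\right) - \sqrt{\sqrt{\left(-4545 - 2971\right) + \sqrt{2351 + 3059}} - 12762} = \left(\frac{1}{139} + 3\right) - \sqrt{\sqrt{-7516 + \sqrt{5410}} - 12762} = \frac{418}{139} - \sqrt{-12762 + \sqrt{-7516 + \sqrt{5410}}}$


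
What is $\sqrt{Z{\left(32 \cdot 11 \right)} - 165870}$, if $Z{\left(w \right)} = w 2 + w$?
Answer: $i \sqrt{164814} \approx 405.97 i$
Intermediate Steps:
$Z{\left(w \right)} = 3 w$ ($Z{\left(w \right)} = 2 w + w = 3 w$)
$\sqrt{Z{\left(32 \cdot 11 \right)} - 165870} = \sqrt{3 \cdot 32 \cdot 11 - 165870} = \sqrt{3 \cdot 352 - 165870} = \sqrt{1056 - 165870} = \sqrt{-164814} = i \sqrt{164814}$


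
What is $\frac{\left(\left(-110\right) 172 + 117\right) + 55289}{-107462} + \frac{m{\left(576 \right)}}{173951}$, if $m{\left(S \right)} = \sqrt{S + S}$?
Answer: $- \frac{18243}{53731} + \frac{24 \sqrt{2}}{173951} \approx -0.33933$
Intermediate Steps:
$m{\left(S \right)} = \sqrt{2} \sqrt{S}$ ($m{\left(S \right)} = \sqrt{2 S} = \sqrt{2} \sqrt{S}$)
$\frac{\left(\left(-110\right) 172 + 117\right) + 55289}{-107462} + \frac{m{\left(576 \right)}}{173951} = \frac{\left(\left(-110\right) 172 + 117\right) + 55289}{-107462} + \frac{\sqrt{2} \sqrt{576}}{173951} = \left(\left(-18920 + 117\right) + 55289\right) \left(- \frac{1}{107462}\right) + \sqrt{2} \cdot 24 \cdot \frac{1}{173951} = \left(-18803 + 55289\right) \left(- \frac{1}{107462}\right) + 24 \sqrt{2} \cdot \frac{1}{173951} = 36486 \left(- \frac{1}{107462}\right) + \frac{24 \sqrt{2}}{173951} = - \frac{18243}{53731} + \frac{24 \sqrt{2}}{173951}$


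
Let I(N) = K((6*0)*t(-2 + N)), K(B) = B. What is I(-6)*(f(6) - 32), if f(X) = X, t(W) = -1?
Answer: 0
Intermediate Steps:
I(N) = 0 (I(N) = (6*0)*(-1) = 0*(-1) = 0)
I(-6)*(f(6) - 32) = 0*(6 - 32) = 0*(-26) = 0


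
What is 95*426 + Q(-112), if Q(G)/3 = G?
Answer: 40134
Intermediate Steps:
Q(G) = 3*G
95*426 + Q(-112) = 95*426 + 3*(-112) = 40470 - 336 = 40134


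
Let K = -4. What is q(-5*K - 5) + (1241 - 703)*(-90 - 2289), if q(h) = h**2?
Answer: -1279677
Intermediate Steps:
q(-5*K - 5) + (1241 - 703)*(-90 - 2289) = (-5*(-4) - 5)**2 + (1241 - 703)*(-90 - 2289) = (20 - 5)**2 + 538*(-2379) = 15**2 - 1279902 = 225 - 1279902 = -1279677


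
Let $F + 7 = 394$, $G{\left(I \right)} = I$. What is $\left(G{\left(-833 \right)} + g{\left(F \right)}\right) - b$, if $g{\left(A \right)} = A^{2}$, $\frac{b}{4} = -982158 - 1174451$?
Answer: $8775372$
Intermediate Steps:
$F = 387$ ($F = -7 + 394 = 387$)
$b = -8626436$ ($b = 4 \left(-982158 - 1174451\right) = 4 \left(-2156609\right) = -8626436$)
$\left(G{\left(-833 \right)} + g{\left(F \right)}\right) - b = \left(-833 + 387^{2}\right) - -8626436 = \left(-833 + 149769\right) + 8626436 = 148936 + 8626436 = 8775372$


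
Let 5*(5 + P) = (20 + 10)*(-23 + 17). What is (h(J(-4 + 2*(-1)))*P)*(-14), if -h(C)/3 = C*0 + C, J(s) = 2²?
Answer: -6888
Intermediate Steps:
J(s) = 4
P = -41 (P = -5 + ((20 + 10)*(-23 + 17))/5 = -5 + (30*(-6))/5 = -5 + (⅕)*(-180) = -5 - 36 = -41)
h(C) = -3*C (h(C) = -3*(C*0 + C) = -3*(0 + C) = -3*C)
(h(J(-4 + 2*(-1)))*P)*(-14) = (-3*4*(-41))*(-14) = -12*(-41)*(-14) = 492*(-14) = -6888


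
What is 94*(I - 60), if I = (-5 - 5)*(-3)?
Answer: -2820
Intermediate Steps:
I = 30 (I = -10*(-3) = 30)
94*(I - 60) = 94*(30 - 60) = 94*(-30) = -2820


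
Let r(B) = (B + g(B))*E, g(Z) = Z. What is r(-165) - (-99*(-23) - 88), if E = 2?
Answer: -2849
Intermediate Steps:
r(B) = 4*B (r(B) = (B + B)*2 = (2*B)*2 = 4*B)
r(-165) - (-99*(-23) - 88) = 4*(-165) - (-99*(-23) - 88) = -660 - (2277 - 88) = -660 - 1*2189 = -660 - 2189 = -2849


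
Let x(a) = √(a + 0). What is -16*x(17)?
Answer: -16*√17 ≈ -65.970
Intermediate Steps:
x(a) = √a
-16*x(17) = -16*√17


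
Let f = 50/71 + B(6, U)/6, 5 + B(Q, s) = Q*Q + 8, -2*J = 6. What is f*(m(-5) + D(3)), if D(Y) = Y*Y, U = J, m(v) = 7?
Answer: 8184/71 ≈ 115.27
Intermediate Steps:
J = -3 (J = -½*6 = -3)
U = -3
B(Q, s) = 3 + Q² (B(Q, s) = -5 + (Q*Q + 8) = -5 + (Q² + 8) = -5 + (8 + Q²) = 3 + Q²)
D(Y) = Y²
f = 1023/142 (f = 50/71 + (3 + 6²)/6 = 50*(1/71) + (3 + 36)*(⅙) = 50/71 + 39*(⅙) = 50/71 + 13/2 = 1023/142 ≈ 7.2042)
f*(m(-5) + D(3)) = 1023*(7 + 3²)/142 = 1023*(7 + 9)/142 = (1023/142)*16 = 8184/71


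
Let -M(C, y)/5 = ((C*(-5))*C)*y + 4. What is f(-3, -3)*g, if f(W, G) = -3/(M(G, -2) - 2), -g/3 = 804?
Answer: -1809/118 ≈ -15.331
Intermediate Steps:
g = -2412 (g = -3*804 = -2412)
M(C, y) = -20 + 25*y*C**2 (M(C, y) = -5*(((C*(-5))*C)*y + 4) = -5*(((-5*C)*C)*y + 4) = -5*((-5*C**2)*y + 4) = -5*(-5*y*C**2 + 4) = -5*(4 - 5*y*C**2) = -20 + 25*y*C**2)
f(W, G) = -3/(-22 - 50*G**2) (f(W, G) = -3/((-20 + 25*(-2)*G**2) - 2) = -3/((-20 - 50*G**2) - 2) = -3/(-22 - 50*G**2))
f(-3, -3)*g = (3/(2*(11 + 25*(-3)**2)))*(-2412) = (3/(2*(11 + 25*9)))*(-2412) = (3/(2*(11 + 225)))*(-2412) = ((3/2)/236)*(-2412) = ((3/2)*(1/236))*(-2412) = (3/472)*(-2412) = -1809/118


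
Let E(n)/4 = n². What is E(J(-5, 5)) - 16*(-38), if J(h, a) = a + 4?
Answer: 932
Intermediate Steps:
J(h, a) = 4 + a
E(n) = 4*n²
E(J(-5, 5)) - 16*(-38) = 4*(4 + 5)² - 16*(-38) = 4*9² + 608 = 4*81 + 608 = 324 + 608 = 932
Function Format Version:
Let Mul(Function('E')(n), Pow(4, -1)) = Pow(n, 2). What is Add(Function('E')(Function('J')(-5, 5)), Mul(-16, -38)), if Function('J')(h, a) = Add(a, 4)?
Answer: 932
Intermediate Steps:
Function('J')(h, a) = Add(4, a)
Function('E')(n) = Mul(4, Pow(n, 2))
Add(Function('E')(Function('J')(-5, 5)), Mul(-16, -38)) = Add(Mul(4, Pow(Add(4, 5), 2)), Mul(-16, -38)) = Add(Mul(4, Pow(9, 2)), 608) = Add(Mul(4, 81), 608) = Add(324, 608) = 932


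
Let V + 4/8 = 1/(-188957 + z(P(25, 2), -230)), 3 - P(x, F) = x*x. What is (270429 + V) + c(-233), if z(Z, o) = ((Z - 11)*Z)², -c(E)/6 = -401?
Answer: 84589594257540613/310039948238 ≈ 2.7283e+5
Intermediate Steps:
c(E) = 2406 (c(E) = -6*(-401) = 2406)
P(x, F) = 3 - x² (P(x, F) = 3 - x*x = 3 - x²)
z(Z, o) = Z²*(-11 + Z)² (z(Z, o) = ((-11 + Z)*Z)² = (Z*(-11 + Z))² = Z²*(-11 + Z)²)
V = -155019974117/310039948238 (V = -½ + 1/(-188957 + (3 - 1*25²)²*(-11 + (3 - 1*25²))²) = -½ + 1/(-188957 + (3 - 1*625)²*(-11 + (3 - 1*625))²) = -½ + 1/(-188957 + (3 - 625)²*(-11 + (3 - 625))²) = -½ + 1/(-188957 + (-622)²*(-11 - 622)²) = -½ + 1/(-188957 + 386884*(-633)²) = -½ + 1/(-188957 + 386884*400689) = -½ + 1/(-188957 + 155020163076) = -½ + 1/155019974119 = -155019974117/310039948238 ≈ -0.50000)
(270429 + V) + c(-233) = (270429 - 155019974117/310039948238) + 2406 = 83843638142079985/310039948238 + 2406 = 84589594257540613/310039948238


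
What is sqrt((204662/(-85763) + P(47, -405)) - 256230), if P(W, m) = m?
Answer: I*sqrt(1887642958218421)/85763 ≈ 506.59*I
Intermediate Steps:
sqrt((204662/(-85763) + P(47, -405)) - 256230) = sqrt((204662/(-85763) - 405) - 256230) = sqrt((204662*(-1/85763) - 405) - 256230) = sqrt((-204662/85763 - 405) - 256230) = sqrt(-34938677/85763 - 256230) = sqrt(-22009992167/85763) = I*sqrt(1887642958218421)/85763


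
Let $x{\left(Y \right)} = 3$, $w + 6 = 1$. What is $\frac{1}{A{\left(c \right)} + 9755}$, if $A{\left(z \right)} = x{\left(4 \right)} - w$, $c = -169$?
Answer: $\frac{1}{9763} \approx 0.00010243$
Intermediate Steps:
$w = -5$ ($w = -6 + 1 = -5$)
$A{\left(z \right)} = 8$ ($A{\left(z \right)} = 3 - -5 = 3 + 5 = 8$)
$\frac{1}{A{\left(c \right)} + 9755} = \frac{1}{8 + 9755} = \frac{1}{9763}$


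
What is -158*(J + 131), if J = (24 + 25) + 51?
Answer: -36498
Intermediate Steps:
J = 100 (J = 49 + 51 = 100)
-158*(J + 131) = -158*(100 + 131) = -158*231 = -36498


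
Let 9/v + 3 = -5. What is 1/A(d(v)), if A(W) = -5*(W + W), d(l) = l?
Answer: 4/45 ≈ 0.088889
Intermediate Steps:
v = -9/8 (v = 9/(-3 - 5) = 9/(-8) = 9*(-⅛) = -9/8 ≈ -1.1250)
A(W) = -10*W
1/A(d(v)) = 1/(-10*(-9/8)) = 1/(45/4) = 4/45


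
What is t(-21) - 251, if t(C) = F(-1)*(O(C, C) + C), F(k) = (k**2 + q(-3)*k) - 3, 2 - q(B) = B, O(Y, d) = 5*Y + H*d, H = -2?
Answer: 337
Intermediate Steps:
O(Y, d) = -2*d + 5*Y (O(Y, d) = 5*Y - 2*d = -2*d + 5*Y)
q(B) = 2 - B
F(k) = -3 + k**2 + 5*k (F(k) = (k**2 + (2 - 1*(-3))*k) - 3 = (k**2 + (2 + 3)*k) - 3 = (k**2 + 5*k) - 3 = -3 + k**2 + 5*k)
t(C) = -28*C (t(C) = (-3 + (-1)**2 + 5*(-1))*((-2*C + 5*C) + C) = (-3 + 1 - 5)*(3*C + C) = -28*C)
t(-21) - 251 = -28*(-21) - 251 = 588 - 251 = 337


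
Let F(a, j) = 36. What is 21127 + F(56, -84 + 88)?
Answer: 21163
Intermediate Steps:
21127 + F(56, -84 + 88) = 21127 + 36 = 21163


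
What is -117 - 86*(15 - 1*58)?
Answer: 3581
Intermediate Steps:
-117 - 86*(15 - 1*58) = -117 - 86*(15 - 58) = -117 - 86*(-43) = -117 + 3698 = 3581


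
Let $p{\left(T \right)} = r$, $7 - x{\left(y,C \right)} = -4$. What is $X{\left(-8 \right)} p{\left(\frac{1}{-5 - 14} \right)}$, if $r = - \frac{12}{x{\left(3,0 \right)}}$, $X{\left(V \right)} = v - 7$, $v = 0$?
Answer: $\frac{84}{11} \approx 7.6364$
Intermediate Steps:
$X{\left(V \right)} = -7$ ($X{\left(V \right)} = 0 - 7 = -7$)
$x{\left(y,C \right)} = 11$ ($x{\left(y,C \right)} = 7 - -4 = 7 + 4 = 11$)
$r = - \frac{12}{11} \approx -1.0909$
$p{\left(T \right)} = - \frac{12}{11}$
$X{\left(-8 \right)} p{\left(\frac{1}{-5 - 14} \right)} = \left(-7\right) \left(- \frac{12}{11}\right) = \frac{84}{11}$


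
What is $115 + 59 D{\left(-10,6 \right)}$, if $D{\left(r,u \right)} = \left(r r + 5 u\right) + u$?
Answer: $8139$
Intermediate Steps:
$D{\left(r,u \right)} = r^{2} + 6 u$ ($D{\left(r,u \right)} = \left(r^{2} + 5 u\right) + u = r^{2} + 6 u$)
$115 + 59 D{\left(-10,6 \right)} = 115 + 59 \left(\left(-10\right)^{2} + 6 \cdot 6\right) = 115 + 59 \left(100 + 36\right) = 115 + 59 \cdot 136 = 115 + 8024 = 8139$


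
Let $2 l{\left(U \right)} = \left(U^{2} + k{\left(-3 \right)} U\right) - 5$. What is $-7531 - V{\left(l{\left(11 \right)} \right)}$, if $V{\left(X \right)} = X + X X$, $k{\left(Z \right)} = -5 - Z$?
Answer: $-9787$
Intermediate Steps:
$l{\left(U \right)} = - \frac{5}{2} + \frac{U^{2}}{2} - U$ ($l{\left(U \right)} = \frac{\left(U^{2} + \left(-5 - -3\right) U\right) - 5}{2} = \frac{\left(U^{2} + \left(-5 + 3\right) U\right) - 5}{2} = \frac{\left(U^{2} - 2 U\right) - 5}{2} = \frac{-5 + U^{2} - 2 U}{2} = - \frac{5}{2} + \frac{U^{2}}{2} - U$)
$V{\left(X \right)} = X + X^{2}$
$-7531 - V{\left(l{\left(11 \right)} \right)} = -7531 - \left(- \frac{5}{2} + \frac{11^{2}}{2} - 11\right) \left(1 - \left(\frac{27}{2} - \frac{121}{2}\right)\right) = -7531 - \left(- \frac{5}{2} + \frac{1}{2} \cdot 121 - 11\right) \left(1 - -47\right) = -7531 - \left(- \frac{5}{2} + \frac{121}{2} - 11\right) \left(1 - -47\right) = -7531 - 47 \left(1 + 47\right) = -7531 - 47 \cdot 48 = -7531 - 2256 = -9787$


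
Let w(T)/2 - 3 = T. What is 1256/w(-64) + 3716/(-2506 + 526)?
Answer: -367529/30195 ≈ -12.172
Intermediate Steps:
w(T) = 6 + 2*T
1256/w(-64) + 3716/(-2506 + 526) = 1256/(6 + 2*(-64)) + 3716/(-2506 + 526) = 1256/(6 - 128) + 3716/(-1980) = 1256/(-122) + 3716*(-1/1980) = 1256*(-1/122) - 929/495 = -628/61 - 929/495 = -367529/30195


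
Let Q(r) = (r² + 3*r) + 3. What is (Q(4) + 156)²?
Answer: 34969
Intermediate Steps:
Q(r) = 3 + r² + 3*r
(Q(4) + 156)² = ((3 + 4² + 3*4) + 156)² = ((3 + 16 + 12) + 156)² = (31 + 156)² = 187² = 34969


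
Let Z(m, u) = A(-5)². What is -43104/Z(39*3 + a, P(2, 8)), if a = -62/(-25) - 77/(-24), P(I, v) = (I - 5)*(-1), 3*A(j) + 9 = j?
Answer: -96984/49 ≈ -1979.3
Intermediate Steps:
A(j) = -3 + j/3
P(I, v) = 5 - I (P(I, v) = (-5 + I)*(-1) = 5 - I)
a = 3413/600 (a = -62*(-1/25) - 77*(-1/24) = 62/25 + 77/24 = 3413/600 ≈ 5.6883)
Z(m, u) = 196/9 (Z(m, u) = (-3 + (⅓)*(-5))² = (-3 - 5/3)² = (-14/3)² = 196/9)
-43104/Z(39*3 + a, P(2, 8)) = -43104/196/9 = -43104*9/196 = -96984/49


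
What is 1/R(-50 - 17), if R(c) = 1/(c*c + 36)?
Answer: 4525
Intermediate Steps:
R(c) = 1/(36 + c²) (R(c) = 1/(c² + 36) = 1/(36 + c²))
1/R(-50 - 17) = 1/(1/(36 + (-50 - 17)²)) = 1/(1/(36 + (-67)²)) = 1/(1/(36 + 4489)) = 1/(1/4525) = 4525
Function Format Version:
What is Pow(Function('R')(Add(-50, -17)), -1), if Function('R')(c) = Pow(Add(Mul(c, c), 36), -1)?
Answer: 4525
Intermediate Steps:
Function('R')(c) = Pow(Add(36, Pow(c, 2)), -1) (Function('R')(c) = Pow(Add(Pow(c, 2), 36), -1) = Pow(Add(36, Pow(c, 2)), -1))
Pow(Function('R')(Add(-50, -17)), -1) = Pow(Pow(Add(36, Pow(Add(-50, -17), 2)), -1), -1) = Pow(Pow(Add(36, Pow(-67, 2)), -1), -1) = Pow(Pow(Add(36, 4489), -1), -1) = Pow(Pow(4525, -1), -1) = Pow(Rational(1, 4525), -1) = 4525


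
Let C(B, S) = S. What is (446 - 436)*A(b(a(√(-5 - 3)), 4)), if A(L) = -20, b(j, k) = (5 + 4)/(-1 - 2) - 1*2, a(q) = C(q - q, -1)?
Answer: -200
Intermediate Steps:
a(q) = -1
b(j, k) = -5 (b(j, k) = 9/(-3) - 2 = 9*(-⅓) - 2 = -3 - 2 = -5)
(446 - 436)*A(b(a(√(-5 - 3)), 4)) = (446 - 436)*(-20) = 10*(-20) = -200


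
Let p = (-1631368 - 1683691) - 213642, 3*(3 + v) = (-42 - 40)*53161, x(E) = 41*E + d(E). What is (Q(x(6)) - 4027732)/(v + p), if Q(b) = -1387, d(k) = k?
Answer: 12087357/14945314 ≈ 0.80877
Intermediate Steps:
x(E) = 42*E (x(E) = 41*E + E = 42*E)
v = -4359211/3 (v = -3 + ((-42 - 40)*53161)/3 = -3 + (-82*53161)/3 = -3 + (⅓)*(-4359202) = -3 - 4359202/3 = -4359211/3 ≈ -1.4531e+6)
p = -3528701 (p = -3315059 - 213642 = -3528701)
(Q(x(6)) - 4027732)/(v + p) = (-1387 - 4027732)/(-4359211/3 - 3528701) = -4029119/(-14945314/3) = -4029119*(-3/14945314) = 12087357/14945314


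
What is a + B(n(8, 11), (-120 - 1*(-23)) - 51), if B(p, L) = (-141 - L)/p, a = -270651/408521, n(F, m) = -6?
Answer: -4483553/2451126 ≈ -1.8292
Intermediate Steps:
a = -270651/408521 (a = -270651*1/408521 = -270651/408521 ≈ -0.66251)
B(p, L) = (-141 - L)/p
a + B(n(8, 11), (-120 - 1*(-23)) - 51) = -270651/408521 + (-141 - ((-120 - 1*(-23)) - 51))/(-6) = -270651/408521 - (-141 - ((-120 + 23) - 51))/6 = -270651/408521 - (-141 - (-97 - 51))/6 = -270651/408521 - (-141 - 1*(-148))/6 = -270651/408521 - (-141 + 148)/6 = -270651/408521 - 1/6*7 = -270651/408521 - 7/6 = -4483553/2451126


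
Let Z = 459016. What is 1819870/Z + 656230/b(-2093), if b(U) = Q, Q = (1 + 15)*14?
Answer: 18851732535/6426224 ≈ 2933.6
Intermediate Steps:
Q = 224 (Q = 16*14 = 224)
b(U) = 224
1819870/Z + 656230/b(-2093) = 1819870/459016 + 656230/224 = 1819870*(1/459016) + 656230*(1/224) = 909935/229508 + 328115/112 = 18851732535/6426224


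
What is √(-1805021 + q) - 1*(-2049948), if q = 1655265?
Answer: 2049948 + 2*I*√37439 ≈ 2.0499e+6 + 386.98*I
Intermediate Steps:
√(-1805021 + q) - 1*(-2049948) = √(-1805021 + 1655265) - 1*(-2049948) = √(-149756) + 2049948 = 2*I*√37439 + 2049948 = 2049948 + 2*I*√37439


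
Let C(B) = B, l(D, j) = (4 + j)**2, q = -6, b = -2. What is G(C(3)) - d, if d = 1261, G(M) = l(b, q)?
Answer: -1257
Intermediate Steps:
G(M) = 4 (G(M) = (4 - 6)**2 = (-2)**2 = 4)
G(C(3)) - d = 4 - 1*1261 = 4 - 1261 = -1257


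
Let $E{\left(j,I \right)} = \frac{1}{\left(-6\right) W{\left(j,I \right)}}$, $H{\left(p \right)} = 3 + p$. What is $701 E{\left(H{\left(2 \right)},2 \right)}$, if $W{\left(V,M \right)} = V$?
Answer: $- \frac{701}{30} \approx -23.367$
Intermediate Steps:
$E{\left(j,I \right)} = - \frac{1}{6 j}$ ($E{\left(j,I \right)} = \frac{1}{\left(-6\right) j} = - \frac{1}{6 j}$)
$701 E{\left(H{\left(2 \right)},2 \right)} = 701 \left(- \frac{1}{6 \left(3 + 2\right)}\right) = 701 \left(- \frac{1}{6 \cdot 5}\right) = 701 \left(\left(- \frac{1}{6}\right) \frac{1}{5}\right) = 701 \left(- \frac{1}{30}\right) = - \frac{701}{30}$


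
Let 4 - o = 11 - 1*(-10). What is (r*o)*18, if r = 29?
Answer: -8874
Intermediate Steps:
o = -17 (o = 4 - (11 - 1*(-10)) = 4 - (11 + 10) = 4 - 1*21 = 4 - 21 = -17)
(r*o)*18 = (29*(-17))*18 = -493*18 = -8874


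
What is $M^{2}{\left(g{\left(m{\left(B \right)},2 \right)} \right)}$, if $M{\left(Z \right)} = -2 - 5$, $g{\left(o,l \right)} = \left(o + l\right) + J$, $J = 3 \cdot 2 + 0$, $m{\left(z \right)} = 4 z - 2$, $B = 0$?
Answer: $49$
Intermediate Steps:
$m{\left(z \right)} = -2 + 4 z$
$J = 6$ ($J = 6 + 0 = 6$)
$g{\left(o,l \right)} = 6 + l + o$ ($g{\left(o,l \right)} = \left(o + l\right) + 6 = \left(l + o\right) + 6 = 6 + l + o$)
$M{\left(Z \right)} = -7$
$M^{2}{\left(g{\left(m{\left(B \right)},2 \right)} \right)} = \left(-7\right)^{2} = 49$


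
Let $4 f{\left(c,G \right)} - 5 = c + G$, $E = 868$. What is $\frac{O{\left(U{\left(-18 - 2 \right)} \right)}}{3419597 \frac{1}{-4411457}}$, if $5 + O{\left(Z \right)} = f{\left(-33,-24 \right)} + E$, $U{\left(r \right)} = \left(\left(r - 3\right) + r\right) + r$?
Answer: $- \frac{3749738450}{3419597} \approx -1096.5$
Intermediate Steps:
$f{\left(c,G \right)} = \frac{5}{4} + \frac{G}{4} + \frac{c}{4}$ ($f{\left(c,G \right)} = \frac{5}{4} + \frac{c + G}{4} = \frac{5}{4} + \frac{G + c}{4} = \frac{5}{4} + \left(\frac{G}{4} + \frac{c}{4}\right) = \frac{5}{4} + \frac{G}{4} + \frac{c}{4}$)
$U{\left(r \right)} = -3 + 3 r$ ($U{\left(r \right)} = \left(\left(r - 3\right) + r\right) + r = \left(\left(-3 + r\right) + r\right) + r = \left(-3 + 2 r\right) + r = -3 + 3 r$)
$O{\left(Z \right)} = 850$ ($O{\left(Z \right)} = -5 + \left(\left(\frac{5}{4} + \frac{1}{4} \left(-24\right) + \frac{1}{4} \left(-33\right)\right) + 868\right) = -5 + \left(\left(\frac{5}{4} - 6 - \frac{33}{4}\right) + 868\right) = -5 + \left(-13 + 868\right) = -5 + 855 = 850$)
$\frac{O{\left(U{\left(-18 - 2 \right)} \right)}}{3419597 \frac{1}{-4411457}} = \frac{850}{3419597 \frac{1}{-4411457}} = \frac{850}{3419597 \left(- \frac{1}{4411457}\right)} = \frac{850}{- \frac{3419597}{4411457}} = 850 \left(- \frac{4411457}{3419597}\right) = - \frac{3749738450}{3419597}$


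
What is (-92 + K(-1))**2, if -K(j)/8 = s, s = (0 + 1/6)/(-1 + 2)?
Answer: 78400/9 ≈ 8711.1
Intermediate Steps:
s = 1/6 (s = (0 + 1/6)/1 = (1/6)*1 = 1/6 ≈ 0.16667)
K(j) = -4/3 (K(j) = -8*1/6 = -4/3)
(-92 + K(-1))**2 = (-92 - 4/3)**2 = (-280/3)**2 = 78400/9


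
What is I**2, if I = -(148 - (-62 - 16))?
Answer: 51076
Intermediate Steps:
I = -226 (I = -(148 - 1*(-78)) = -(148 + 78) = -1*226 = -226)
I**2 = (-226)**2 = 51076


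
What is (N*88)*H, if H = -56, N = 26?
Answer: -128128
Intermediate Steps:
(N*88)*H = (26*88)*(-56) = 2288*(-56) = -128128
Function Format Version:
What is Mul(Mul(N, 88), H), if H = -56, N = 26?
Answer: -128128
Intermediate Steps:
Mul(Mul(N, 88), H) = Mul(Mul(26, 88), -56) = Mul(2288, -56) = -128128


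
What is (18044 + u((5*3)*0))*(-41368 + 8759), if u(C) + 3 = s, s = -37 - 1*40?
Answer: -585788076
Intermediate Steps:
s = -77 (s = -37 - 40 = -77)
u(C) = -80 (u(C) = -3 - 77 = -80)
(18044 + u((5*3)*0))*(-41368 + 8759) = (18044 - 80)*(-41368 + 8759) = 17964*(-32609) = -585788076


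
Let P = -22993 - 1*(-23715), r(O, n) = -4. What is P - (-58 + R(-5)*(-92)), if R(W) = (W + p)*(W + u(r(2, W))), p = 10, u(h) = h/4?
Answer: -1980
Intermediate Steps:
u(h) = h/4 (u(h) = h*(¼) = h/4)
R(W) = (-1 + W)*(10 + W) (R(W) = (W + 10)*(W + (¼)*(-4)) = (10 + W)*(W - 1) = (10 + W)*(-1 + W) = (-1 + W)*(10 + W))
P = 722 (P = -22993 + 23715 = 722)
P - (-58 + R(-5)*(-92)) = 722 - (-58 + (-10 + (-5)² + 9*(-5))*(-92)) = 722 - (-58 + (-10 + 25 - 45)*(-92)) = 722 - (-58 - 30*(-92)) = 722 - (-58 + 2760) = 722 - 1*2702 = 722 - 2702 = -1980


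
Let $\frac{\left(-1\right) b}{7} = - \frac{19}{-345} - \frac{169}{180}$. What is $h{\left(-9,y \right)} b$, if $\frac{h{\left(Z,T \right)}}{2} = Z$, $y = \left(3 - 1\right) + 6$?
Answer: $- \frac{25613}{230} \approx -111.36$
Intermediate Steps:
$y = 8$ ($y = 2 + 6 = 8$)
$h{\left(Z,T \right)} = 2 Z$
$b = \frac{25613}{4140}$ ($b = - 7 \left(- \frac{19}{-345} - \frac{169}{180}\right) = - 7 \left(\left(-19\right) \left(- \frac{1}{345}\right) - \frac{169}{180}\right) = - 7 \left(\frac{19}{345} - \frac{169}{180}\right) = \left(-7\right) \left(- \frac{3659}{4140}\right) = \frac{25613}{4140} \approx 6.1867$)
$h{\left(-9,y \right)} b = 2 \left(-9\right) \frac{25613}{4140} = \left(-18\right) \frac{25613}{4140} = - \frac{25613}{230}$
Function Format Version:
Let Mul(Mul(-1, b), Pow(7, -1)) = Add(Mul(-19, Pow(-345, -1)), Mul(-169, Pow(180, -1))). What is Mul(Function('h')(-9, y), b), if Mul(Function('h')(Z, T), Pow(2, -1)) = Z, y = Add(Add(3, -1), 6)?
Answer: Rational(-25613, 230) ≈ -111.36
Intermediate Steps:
y = 8 (y = Add(2, 6) = 8)
Function('h')(Z, T) = Mul(2, Z)
b = Rational(25613, 4140) (b = Mul(-7, Add(Mul(-19, Pow(-345, -1)), Mul(-169, Pow(180, -1)))) = Mul(-7, Add(Mul(-19, Rational(-1, 345)), Mul(-169, Rational(1, 180)))) = Mul(-7, Add(Rational(19, 345), Rational(-169, 180))) = Mul(-7, Rational(-3659, 4140)) = Rational(25613, 4140) ≈ 6.1867)
Mul(Function('h')(-9, y), b) = Mul(Mul(2, -9), Rational(25613, 4140)) = Mul(-18, Rational(25613, 4140)) = Rational(-25613, 230)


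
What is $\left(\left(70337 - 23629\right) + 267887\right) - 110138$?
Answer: $204457$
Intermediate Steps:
$\left(\left(70337 - 23629\right) + 267887\right) - 110138 = \left(46708 + 267887\right) - 110138 = 314595 - 110138 = 204457$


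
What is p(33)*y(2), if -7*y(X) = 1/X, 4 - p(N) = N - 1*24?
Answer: 5/14 ≈ 0.35714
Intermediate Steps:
p(N) = 28 - N (p(N) = 4 - (N - 1*24) = 4 - (N - 24) = 4 - (-24 + N) = 4 + (24 - N) = 28 - N)
y(X) = -1/(7*X)
p(33)*y(2) = (28 - 1*33)*(-1/7/2) = (28 - 33)*(-1/7*1/2) = -5*(-1/14) = 5/14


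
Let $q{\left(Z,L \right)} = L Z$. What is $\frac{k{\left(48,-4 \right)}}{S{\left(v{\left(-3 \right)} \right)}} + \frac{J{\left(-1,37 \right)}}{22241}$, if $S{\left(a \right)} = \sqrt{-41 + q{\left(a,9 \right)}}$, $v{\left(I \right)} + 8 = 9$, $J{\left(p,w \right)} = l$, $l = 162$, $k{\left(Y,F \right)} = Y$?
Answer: $\frac{162}{22241} - 6 i \sqrt{2} \approx 0.0072838 - 8.4853 i$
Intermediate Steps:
$J{\left(p,w \right)} = 162$
$v{\left(I \right)} = 1$ ($v{\left(I \right)} = -8 + 9 = 1$)
$S{\left(a \right)} = \sqrt{-41 + 9 a}$
$\frac{k{\left(48,-4 \right)}}{S{\left(v{\left(-3 \right)} \right)}} + \frac{J{\left(-1,37 \right)}}{22241} = \frac{48}{\sqrt{-41 + 9 \cdot 1}} + \frac{162}{22241} = \frac{48}{\sqrt{-41 + 9}} + 162 \cdot \frac{1}{22241} = \frac{48}{\sqrt{-32}} + \frac{162}{22241} = \frac{48}{4 i \sqrt{2}} + \frac{162}{22241} = 48 \left(- \frac{i \sqrt{2}}{8}\right) + \frac{162}{22241} = - 6 i \sqrt{2} + \frac{162}{22241} = \frac{162}{22241} - 6 i \sqrt{2}$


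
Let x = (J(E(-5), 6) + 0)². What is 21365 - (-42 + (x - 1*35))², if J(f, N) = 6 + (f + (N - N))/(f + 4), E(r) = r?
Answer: 19429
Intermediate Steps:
J(f, N) = 6 + f/(4 + f) (J(f, N) = 6 + (f + 0)/(4 + f) = 6 + f/(4 + f))
x = 121 (x = ((24 + 7*(-5))/(4 - 5) + 0)² = ((24 - 35)/(-1) + 0)² = (-1*(-11) + 0)² = (11 + 0)² = 11² = 121)
21365 - (-42 + (x - 1*35))² = 21365 - (-42 + (121 - 1*35))² = 21365 - (-42 + (121 - 35))² = 21365 - (-42 + 86)² = 21365 - 1*44² = 21365 - 1*1936 = 21365 - 1936 = 19429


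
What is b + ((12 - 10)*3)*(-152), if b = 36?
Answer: -876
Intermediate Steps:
b + ((12 - 10)*3)*(-152) = 36 + ((12 - 10)*3)*(-152) = 36 + (2*3)*(-152) = 36 + 6*(-152) = 36 - 912 = -876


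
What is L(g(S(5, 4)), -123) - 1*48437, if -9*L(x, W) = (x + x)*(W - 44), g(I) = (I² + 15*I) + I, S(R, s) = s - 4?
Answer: -48437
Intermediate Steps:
S(R, s) = -4 + s
g(I) = I² + 16*I
L(x, W) = -2*x*(-44 + W)/9 (L(x, W) = -(x + x)*(W - 44)/9 = -2*x*(-44 + W)/9)
L(g(S(5, 4)), -123) - 1*48437 = 2*((-4 + 4)*(16 + (-4 + 4)))*(44 - 1*(-123))/9 - 1*48437 = 2*(0*(16 + 0))*(44 + 123)/9 - 48437 = (2/9)*(0*16)*167 - 48437 = (2/9)*0*167 - 48437 = 0 - 48437 = -48437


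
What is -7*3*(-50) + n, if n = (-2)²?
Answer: 1054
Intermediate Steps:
n = 4
-7*3*(-50) + n = -7*3*(-50) + 4 = -21*(-50) + 4 = 1050 + 4 = 1054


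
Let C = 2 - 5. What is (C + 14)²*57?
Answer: 6897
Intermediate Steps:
C = -3
(C + 14)²*57 = (-3 + 14)²*57 = 11²*57 = 121*57 = 6897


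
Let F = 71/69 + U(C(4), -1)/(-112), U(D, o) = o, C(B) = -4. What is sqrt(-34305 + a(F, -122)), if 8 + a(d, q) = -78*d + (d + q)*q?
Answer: I*sqrt(18323995074)/966 ≈ 140.13*I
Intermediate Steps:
F = 8021/7728 (F = 71/69 - 1/(-112) = 71*(1/69) - 1*(-1/112) = 71/69 + 1/112 = 8021/7728 ≈ 1.0379)
a(d, q) = -8 - 78*d + q*(d + q) (a(d, q) = -8 + (-78*d + (d + q)*q) = -8 + (-78*d + q*(d + q)) = -8 - 78*d + q*(d + q))
sqrt(-34305 + a(F, -122)) = sqrt(-34305 + (-8 + (-122)**2 - 78*8021/7728 + (8021/7728)*(-122))) = sqrt(-34305 + (-8 + 14884 - 104273/1288 - 489281/3864)) = sqrt(-34305 + 14169691/966) = sqrt(-18968939/966) = I*sqrt(18323995074)/966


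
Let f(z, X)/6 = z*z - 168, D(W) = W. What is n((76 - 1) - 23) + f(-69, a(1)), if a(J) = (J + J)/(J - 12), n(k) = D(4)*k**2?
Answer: 38374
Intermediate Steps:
n(k) = 4*k**2
a(J) = 2*J/(-12 + J) (a(J) = (2*J)/(-12 + J) = 2*J/(-12 + J))
f(z, X) = -1008 + 6*z**2 (f(z, X) = 6*(z*z - 168) = 6*(z**2 - 168) = 6*(-168 + z**2) = -1008 + 6*z**2)
n((76 - 1) - 23) + f(-69, a(1)) = 4*((76 - 1) - 23)**2 + (-1008 + 6*(-69)**2) = 4*(75 - 23)**2 + (-1008 + 6*4761) = 4*52**2 + (-1008 + 28566) = 4*2704 + 27558 = 10816 + 27558 = 38374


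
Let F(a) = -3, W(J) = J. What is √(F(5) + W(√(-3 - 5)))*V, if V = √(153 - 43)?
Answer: √(-330 + 220*I*√2) ≈ 7.8594 + 19.793*I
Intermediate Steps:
V = √110 ≈ 10.488
√(F(5) + W(√(-3 - 5)))*V = √(-3 + √(-3 - 5))*√110 = √(-3 + √(-8))*√110 = √(-3 + 2*I*√2)*√110 = √110*√(-3 + 2*I*√2)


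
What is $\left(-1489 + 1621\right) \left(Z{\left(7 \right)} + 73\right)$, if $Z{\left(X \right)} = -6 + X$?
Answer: $9768$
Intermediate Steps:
$\left(-1489 + 1621\right) \left(Z{\left(7 \right)} + 73\right) = \left(-1489 + 1621\right) \left(\left(-6 + 7\right) + 73\right) = 132 \left(1 + 73\right) = 132 \cdot 74 = 9768$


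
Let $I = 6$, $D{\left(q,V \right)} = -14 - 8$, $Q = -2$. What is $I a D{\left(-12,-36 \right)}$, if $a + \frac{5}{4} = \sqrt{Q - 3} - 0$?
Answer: $165 - 132 i \sqrt{5} \approx 165.0 - 295.16 i$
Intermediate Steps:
$D{\left(q,V \right)} = -22$ ($D{\left(q,V \right)} = -14 - 8 = -22$)
$a = - \frac{5}{4} + i \sqrt{5}$ ($a = - \frac{5}{4} + \left(\sqrt{-2 - 3} - 0\right) = - \frac{5}{4} + \left(\sqrt{-5} + 0\right) = - \frac{5}{4} + \left(i \sqrt{5} + 0\right) = - \frac{5}{4} + i \sqrt{5} \approx -1.25 + 2.2361 i$)
$I a D{\left(-12,-36 \right)} = 6 \left(- \frac{5}{4} + i \sqrt{5}\right) \left(-22\right) = \left(- \frac{15}{2} + 6 i \sqrt{5}\right) \left(-22\right) = 165 - 132 i \sqrt{5}$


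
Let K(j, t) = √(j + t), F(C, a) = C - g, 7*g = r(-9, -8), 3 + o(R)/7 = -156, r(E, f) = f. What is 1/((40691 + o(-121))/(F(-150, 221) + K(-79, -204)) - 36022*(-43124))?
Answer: 2849970701/4459448771929889248 - 19789*I*√283/637064110275698464 ≈ 6.3909e-10 - 5.2256e-13*I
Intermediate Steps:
o(R) = -1113 (o(R) = -21 + 7*(-156) = -21 - 1092 = -1113)
g = -8/7 (g = (⅐)*(-8) = -8/7 ≈ -1.1429)
F(C, a) = 8/7 + C (F(C, a) = C - 1*(-8/7) = C + 8/7 = 8/7 + C)
1/((40691 + o(-121))/(F(-150, 221) + K(-79, -204)) - 36022*(-43124)) = 1/((40691 - 1113)/((8/7 - 150) + √(-79 - 204)) - 36022*(-43124)) = -1/43124/(39578/(-1042/7 + √(-283)) - 36022) = -1/43124/(39578/(-1042/7 + I*√283) - 36022) = -1/43124/(-36022 + 39578/(-1042/7 + I*√283)) = -1/(43124*(-36022 + 39578/(-1042/7 + I*√283)))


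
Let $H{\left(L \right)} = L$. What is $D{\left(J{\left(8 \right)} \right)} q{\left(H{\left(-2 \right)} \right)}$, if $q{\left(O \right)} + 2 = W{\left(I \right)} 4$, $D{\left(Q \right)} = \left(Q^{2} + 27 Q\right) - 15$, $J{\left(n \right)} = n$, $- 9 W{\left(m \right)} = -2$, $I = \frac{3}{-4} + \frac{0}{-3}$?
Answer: $- \frac{2650}{9} \approx -294.44$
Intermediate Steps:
$I = - \frac{3}{4}$ ($I = 3 \left(- \frac{1}{4}\right) + 0 \left(- \frac{1}{3}\right) = - \frac{3}{4} + 0 = - \frac{3}{4} \approx -0.75$)
$W{\left(m \right)} = \frac{2}{9}$ ($W{\left(m \right)} = \left(- \frac{1}{9}\right) \left(-2\right) = \frac{2}{9}$)
$D{\left(Q \right)} = -15 + Q^{2} + 27 Q$
$q{\left(O \right)} = - \frac{10}{9}$ ($q{\left(O \right)} = -2 + \frac{2}{9} \cdot 4 = -2 + \frac{8}{9} = - \frac{10}{9}$)
$D{\left(J{\left(8 \right)} \right)} q{\left(H{\left(-2 \right)} \right)} = \left(-15 + 8^{2} + 27 \cdot 8\right) \left(- \frac{10}{9}\right) = \left(-15 + 64 + 216\right) \left(- \frac{10}{9}\right) = 265 \left(- \frac{10}{9}\right) = - \frac{2650}{9}$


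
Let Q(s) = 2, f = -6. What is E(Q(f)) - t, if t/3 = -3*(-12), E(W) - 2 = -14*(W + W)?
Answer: -162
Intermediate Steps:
E(W) = 2 - 28*W (E(W) = 2 - 14*(W + W) = 2 - 28*W)
t = 108 (t = 3*(-3*(-12)) = 3*36 = 108)
E(Q(f)) - t = (2 - 28*2) - 1*108 = (2 - 56) - 108 = -54 - 108 = -162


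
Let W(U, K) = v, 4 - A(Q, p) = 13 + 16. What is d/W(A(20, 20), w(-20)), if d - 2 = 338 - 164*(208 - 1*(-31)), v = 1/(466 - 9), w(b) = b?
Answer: -17757192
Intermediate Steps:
A(Q, p) = -25 (A(Q, p) = 4 - (13 + 16) = 4 - 1*29 = 4 - 29 = -25)
v = 1/457 ≈ 0.0021882
d = -38856 (d = 2 + (338 - 164*(208 - 1*(-31))) = 2 + (338 - 164*(208 + 31)) = 2 + (338 - 164*239) = 2 + (338 - 39196) = 2 - 38858 = -38856)
W(U, K) = 1/457
d/W(A(20, 20), w(-20)) = -38856/1/457 = -38856*457 = -17757192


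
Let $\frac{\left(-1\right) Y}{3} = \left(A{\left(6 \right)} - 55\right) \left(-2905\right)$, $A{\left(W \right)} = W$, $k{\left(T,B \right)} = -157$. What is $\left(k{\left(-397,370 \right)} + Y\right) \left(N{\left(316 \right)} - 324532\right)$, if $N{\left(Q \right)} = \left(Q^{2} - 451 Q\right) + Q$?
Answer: $156726492192$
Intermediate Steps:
$N{\left(Q \right)} = Q^{2} - 450 Q$
$Y = -427035$ ($Y = - 3 \left(6 - 55\right) \left(-2905\right) = - 3 \left(\left(-49\right) \left(-2905\right)\right) = \left(-3\right) 142345 = -427035$)
$\left(k{\left(-397,370 \right)} + Y\right) \left(N{\left(316 \right)} - 324532\right) = \left(-157 - 427035\right) \left(316 \left(-450 + 316\right) - 324532\right) = - 427192 \left(316 \left(-134\right) - 324532\right) = - 427192 \left(-42344 - 324532\right) = \left(-427192\right) \left(-366876\right) = 156726492192$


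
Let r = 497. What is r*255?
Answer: 126735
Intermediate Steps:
r*255 = 497*255 = 126735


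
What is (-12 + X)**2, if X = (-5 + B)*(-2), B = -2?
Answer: 4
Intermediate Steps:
X = 14 (X = (-5 - 2)*(-2) = -7*(-2) = 14)
(-12 + X)**2 = (-12 + 14)**2 = 2**2 = 4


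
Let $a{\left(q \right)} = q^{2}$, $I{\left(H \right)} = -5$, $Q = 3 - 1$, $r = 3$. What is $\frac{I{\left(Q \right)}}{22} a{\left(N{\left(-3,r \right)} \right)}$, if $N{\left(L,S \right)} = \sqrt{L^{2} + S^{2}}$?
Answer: $- \frac{45}{11} \approx -4.0909$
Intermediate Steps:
$Q = 2$ ($Q = 3 - 1 = 2$)
$\frac{I{\left(Q \right)}}{22} a{\left(N{\left(-3,r \right)} \right)} = \frac{1}{22} \left(-5\right) \left(\sqrt{\left(-3\right)^{2} + 3^{2}}\right)^{2} = \frac{1}{22} \left(-5\right) \left(\sqrt{9 + 9}\right)^{2} = - \frac{5 \left(\sqrt{18}\right)^{2}}{22} = - \frac{5 \left(3 \sqrt{2}\right)^{2}}{22} = \left(- \frac{5}{22}\right) 18 = - \frac{45}{11}$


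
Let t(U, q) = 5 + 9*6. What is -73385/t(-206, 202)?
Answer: -73385/59 ≈ -1243.8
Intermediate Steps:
t(U, q) = 59 (t(U, q) = 5 + 54 = 59)
-73385/t(-206, 202) = -73385/59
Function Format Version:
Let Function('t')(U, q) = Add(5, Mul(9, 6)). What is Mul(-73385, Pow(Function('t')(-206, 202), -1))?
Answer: Rational(-73385, 59) ≈ -1243.8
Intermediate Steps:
Function('t')(U, q) = 59 (Function('t')(U, q) = Add(5, 54) = 59)
Mul(-73385, Pow(Function('t')(-206, 202), -1)) = Mul(-73385, Pow(59, -1)) = Mul(-73385, Rational(1, 59)) = Rational(-73385, 59)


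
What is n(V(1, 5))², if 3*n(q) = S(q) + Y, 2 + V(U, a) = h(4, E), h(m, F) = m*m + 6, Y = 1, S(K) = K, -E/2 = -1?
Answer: 49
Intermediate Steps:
E = 2 (E = -2*(-1) = 2)
h(m, F) = 6 + m² (h(m, F) = m² + 6 = 6 + m²)
V(U, a) = 20 (V(U, a) = -2 + (6 + 4²) = -2 + (6 + 16) = -2 + 22 = 20)
n(q) = ⅓ + q/3 (n(q) = (q + 1)/3 = (1 + q)/3 = ⅓ + q/3)
n(V(1, 5))² = (⅓ + (⅓)*20)² = (⅓ + 20/3)² = 7² = 49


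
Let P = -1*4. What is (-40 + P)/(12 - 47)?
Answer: 44/35 ≈ 1.2571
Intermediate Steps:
P = -4
(-40 + P)/(12 - 47) = (-40 - 4)/(12 - 47) = -44/(-35) = -1/35*(-44) = 44/35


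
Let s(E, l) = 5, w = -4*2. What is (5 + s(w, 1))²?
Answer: 100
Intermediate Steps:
w = -8
(5 + s(w, 1))² = (5 + 5)² = 10² = 100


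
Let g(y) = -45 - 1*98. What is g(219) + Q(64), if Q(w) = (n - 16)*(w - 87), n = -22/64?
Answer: 7453/32 ≈ 232.91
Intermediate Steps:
g(y) = -143 (g(y) = -45 - 98 = -143)
n = -11/32 (n = -22*1/64 = -11/32 ≈ -0.34375)
Q(w) = 45501/32 - 523*w/32 (Q(w) = (-11/32 - 16)*(w - 87) = -523*(-87 + w)/32 = 45501/32 - 523*w/32)
g(219) + Q(64) = -143 + (45501/32 - 523/32*64) = -143 + (45501/32 - 1046) = -143 + 12029/32 = 7453/32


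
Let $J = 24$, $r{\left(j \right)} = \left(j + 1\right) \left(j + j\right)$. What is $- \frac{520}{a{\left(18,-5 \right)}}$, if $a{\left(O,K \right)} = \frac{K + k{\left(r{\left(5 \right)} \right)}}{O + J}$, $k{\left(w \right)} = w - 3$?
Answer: $-420$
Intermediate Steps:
$r{\left(j \right)} = 2 j \left(1 + j\right)$ ($r{\left(j \right)} = \left(1 + j\right) 2 j = 2 j \left(1 + j\right)$)
$k{\left(w \right)} = -3 + w$
$a{\left(O,K \right)} = \frac{57 + K}{24 + O}$ ($a{\left(O,K \right)} = \frac{K - \left(3 - 10 \left(1 + 5\right)\right)}{O + 24} = \frac{K - \left(3 - 60\right)}{24 + O} = \frac{K + \left(-3 + 60\right)}{24 + O} = \frac{K + 57}{24 + O} = \frac{57 + K}{24 + O}$)
$- \frac{520}{a{\left(18,-5 \right)}} = - \frac{520}{\frac{1}{24 + 18} \left(57 - 5\right)} = - \frac{520}{\frac{1}{42} \cdot 52} = - \frac{520}{\frac{26}{21}} = \left(-520\right) \frac{21}{26} = -420$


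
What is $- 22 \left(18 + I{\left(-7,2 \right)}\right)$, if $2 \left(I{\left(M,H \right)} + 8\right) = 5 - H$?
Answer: $-253$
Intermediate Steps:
$I{\left(M,H \right)} = - \frac{11}{2} - \frac{H}{2}$ ($I{\left(M,H \right)} = -8 + \frac{5 - H}{2} = -8 - \left(- \frac{5}{2} + \frac{H}{2}\right) = - \frac{11}{2} - \frac{H}{2}$)
$- 22 \left(18 + I{\left(-7,2 \right)}\right) = - 22 \left(18 - \frac{13}{2}\right) = \left(-22\right) \frac{23}{2} = -253$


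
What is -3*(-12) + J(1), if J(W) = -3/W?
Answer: 33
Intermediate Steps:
-3*(-12) + J(1) = -3*(-12) - 3/1 = 36 - 3*1 = 36 - 3 = 33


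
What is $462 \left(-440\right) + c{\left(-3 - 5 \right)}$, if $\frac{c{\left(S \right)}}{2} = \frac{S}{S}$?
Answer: $-203278$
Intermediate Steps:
$c{\left(S \right)} = 2$ ($c{\left(S \right)} = 2 \frac{S}{S} = 2 \cdot 1 = 2$)
$462 \left(-440\right) + c{\left(-3 - 5 \right)} = 462 \left(-440\right) + 2 = -203280 + 2 = -203278$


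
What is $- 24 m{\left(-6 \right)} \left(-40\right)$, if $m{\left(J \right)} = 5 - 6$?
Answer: $-960$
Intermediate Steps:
$m{\left(J \right)} = -1$ ($m{\left(J \right)} = 5 - 6 = -1$)
$- 24 m{\left(-6 \right)} \left(-40\right) = \left(-24\right) \left(-1\right) \left(-40\right) = 24 \left(-40\right) = -960$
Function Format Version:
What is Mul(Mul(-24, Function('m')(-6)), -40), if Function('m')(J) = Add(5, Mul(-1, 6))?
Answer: -960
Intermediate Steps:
Function('m')(J) = -1 (Function('m')(J) = Add(5, -6) = -1)
Mul(Mul(-24, Function('m')(-6)), -40) = Mul(Mul(-24, -1), -40) = Mul(24, -40) = -960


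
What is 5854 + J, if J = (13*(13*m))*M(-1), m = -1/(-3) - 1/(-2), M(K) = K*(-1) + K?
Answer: 5854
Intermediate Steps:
M(K) = 0 (M(K) = -K + K = 0)
m = ⅚ (m = -1*(-⅓) - 1*(-½) = ⅓ + ½ = ⅚ ≈ 0.83333)
J = 0 (J = (13*(13*(⅚)))*0 = (13*(65/6))*0 = (845/6)*0 = 0)
5854 + J = 5854 + 0 = 5854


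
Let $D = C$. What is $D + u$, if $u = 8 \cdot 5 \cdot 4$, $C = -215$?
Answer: $-55$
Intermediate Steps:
$u = 160$ ($u = 40 \cdot 4 = 160$)
$D = -215$
$D + u = -215 + 160 = -55$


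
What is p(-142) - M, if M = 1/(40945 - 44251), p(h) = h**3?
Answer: -9466030127/3306 ≈ -2.8633e+6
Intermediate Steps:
M = -1/3306 (M = 1/(-3306) = -1/3306 ≈ -0.00030248)
p(-142) - M = (-142)**3 - 1*(-1/3306) = -2863288 + 1/3306 = -9466030127/3306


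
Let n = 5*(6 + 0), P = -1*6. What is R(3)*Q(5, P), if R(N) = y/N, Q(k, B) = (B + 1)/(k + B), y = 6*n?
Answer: 300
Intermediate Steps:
P = -6
n = 30 (n = 5*6 = 30)
y = 180 (y = 6*30 = 180)
Q(k, B) = (1 + B)/(B + k)
R(N) = 180/N
R(3)*Q(5, P) = (180/3)*((1 - 6)/(-6 + 5)) = (180*(1/3))*(-5/(-1)) = 60*(-1*(-5)) = 60*5 = 300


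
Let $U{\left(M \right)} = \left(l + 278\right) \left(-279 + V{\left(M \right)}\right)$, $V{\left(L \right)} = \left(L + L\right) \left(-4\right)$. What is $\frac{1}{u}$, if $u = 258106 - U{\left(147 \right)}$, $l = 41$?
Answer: $\frac{1}{722251} \approx 1.3846 \cdot 10^{-6}$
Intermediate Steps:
$V{\left(L \right)} = - 8 L$ ($V{\left(L \right)} = 2 L \left(-4\right) = - 8 L$)
$U{\left(M \right)} = -89001 - 2552 M$ ($U{\left(M \right)} = \left(41 + 278\right) \left(-279 - 8 M\right) = 319 \left(-279 - 8 M\right) = -89001 - 2552 M$)
$u = 722251$ ($u = 258106 - \left(-89001 - 375144\right) = 258106 - -464145 = 258106 + 464145 = 722251$)
$\frac{1}{u} = \frac{1}{722251}$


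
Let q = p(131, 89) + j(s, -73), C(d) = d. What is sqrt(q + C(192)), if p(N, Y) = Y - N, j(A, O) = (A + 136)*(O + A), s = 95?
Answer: 4*sqrt(327) ≈ 72.333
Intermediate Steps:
j(A, O) = (136 + A)*(A + O)
q = 5040 (q = (89 - 1*131) + (95**2 + 136*95 + 136*(-73) + 95*(-73)) = (89 - 131) + (9025 + 12920 - 9928 - 6935) = -42 + 5082 = 5040)
sqrt(q + C(192)) = sqrt(5040 + 192) = sqrt(5232) = 4*sqrt(327)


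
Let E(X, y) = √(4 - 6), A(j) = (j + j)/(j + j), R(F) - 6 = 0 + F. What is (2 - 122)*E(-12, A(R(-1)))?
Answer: -120*I*√2 ≈ -169.71*I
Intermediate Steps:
R(F) = 6 + F (R(F) = 6 + (0 + F) = 6 + F)
A(j) = 1 (A(j) = (2*j)/((2*j)) = (2*j)*(1/(2*j)) = 1)
E(X, y) = I*√2 (E(X, y) = √(-2) = I*√2)
(2 - 122)*E(-12, A(R(-1))) = (2 - 122)*(I*√2) = -120*I*√2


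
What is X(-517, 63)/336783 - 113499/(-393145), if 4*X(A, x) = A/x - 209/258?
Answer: 828382889188429/2869471462538520 ≈ 0.28869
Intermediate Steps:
X(A, x) = -209/1032 + A/(4*x) (X(A, x) = (A/x - 209/258)/4 = (-209/258 + A/x)/4 = -209/1032 + A/(4*x))
X(-517, 63)/336783 - 113499/(-393145) = (-209/1032 + (¼)*(-517)/63)/336783 - 113499/(-393145) = (-209/1032 + (¼)*(-517)*(1/63))*(1/336783) - 113499*(-1/393145) = (-209/1032 - 517/252)*(1/336783) + 113499/393145 = -48851/21672*1/336783 + 113499/393145 = -48851/7298761176 + 113499/393145 = 828382889188429/2869471462538520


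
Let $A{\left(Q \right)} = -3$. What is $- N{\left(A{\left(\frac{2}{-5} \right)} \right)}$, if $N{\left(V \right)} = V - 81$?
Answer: $84$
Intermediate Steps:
$N{\left(V \right)} = -81 + V$ ($N{\left(V \right)} = V - 81 = -81 + V$)
$- N{\left(A{\left(\frac{2}{-5} \right)} \right)} = - (-81 - 3) = \left(-1\right) \left(-84\right) = 84$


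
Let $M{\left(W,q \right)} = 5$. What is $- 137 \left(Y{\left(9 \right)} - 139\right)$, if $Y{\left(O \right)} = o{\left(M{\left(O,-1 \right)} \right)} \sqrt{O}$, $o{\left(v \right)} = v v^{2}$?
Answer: $-32332$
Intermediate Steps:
$o{\left(v \right)} = v^{3}$
$Y{\left(O \right)} = 125 \sqrt{O}$ ($Y{\left(O \right)} = 5^{3} \sqrt{O} = 125 \sqrt{O}$)
$- 137 \left(Y{\left(9 \right)} - 139\right) = - 137 \left(125 \sqrt{9} - 139\right) = - 137 \left(125 \cdot 3 - 139\right) = - 137 \left(375 - 139\right) = \left(-137\right) 236 = -32332$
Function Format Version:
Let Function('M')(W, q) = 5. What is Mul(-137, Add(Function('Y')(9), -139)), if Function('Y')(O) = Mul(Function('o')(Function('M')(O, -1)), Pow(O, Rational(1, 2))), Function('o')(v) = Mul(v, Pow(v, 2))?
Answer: -32332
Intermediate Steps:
Function('o')(v) = Pow(v, 3)
Function('Y')(O) = Mul(125, Pow(O, Rational(1, 2))) (Function('Y')(O) = Mul(Pow(5, 3), Pow(O, Rational(1, 2))) = Mul(125, Pow(O, Rational(1, 2))))
Mul(-137, Add(Function('Y')(9), -139)) = Mul(-137, Add(Mul(125, Pow(9, Rational(1, 2))), -139)) = Mul(-137, Add(Mul(125, 3), -139)) = Mul(-137, Add(375, -139)) = Mul(-137, 236) = -32332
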